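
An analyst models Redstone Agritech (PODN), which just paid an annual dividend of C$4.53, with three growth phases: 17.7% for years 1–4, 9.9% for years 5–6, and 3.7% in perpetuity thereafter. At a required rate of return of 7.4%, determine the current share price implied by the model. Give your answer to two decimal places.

C$228.19

Three-stage DDM. Project D₁…D_6; terminal Gordon value at t=6 with g = 0.037; discount at r = 0.074.
D_1 = 5.3318
D_2 = 6.2755
D_3 = 7.3863
D_4 = 8.6937
D_5 = 9.5544
D_6 = 10.5002
TV_6 = 10.8888/(0.074−0.037) = 294.2907
P₀ = Σ Dₜ/(1+r)ᵗ + TV_6/(1+r)^6 = 228.1863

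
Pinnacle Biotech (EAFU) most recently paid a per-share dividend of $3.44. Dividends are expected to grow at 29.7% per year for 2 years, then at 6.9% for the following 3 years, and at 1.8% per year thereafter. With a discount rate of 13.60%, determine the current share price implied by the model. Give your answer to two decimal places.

Three-stage DDM. Project D₁…D_5; terminal Gordon value at t=5 with g = 0.018; discount at r = 0.136.
D_1 = 4.4617
D_2 = 5.7868
D_3 = 6.1861
D_4 = 6.6129
D_5 = 7.0692
TV_5 = 7.1965/(0.136−0.018) = 60.9870
P₀ = Σ Dₜ/(1+r)ᵗ + TV_5/(1+r)^5 = 52.5752

$52.58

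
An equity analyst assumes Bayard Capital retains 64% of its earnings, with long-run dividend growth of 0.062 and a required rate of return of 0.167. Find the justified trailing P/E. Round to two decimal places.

3.64

Payout ratio b = 1 − 0.64 = 0.36.
Justified trailing P/E = b(1+g)/(r−g) = 0.36×(1+0.062)/(0.167−0.062) = 3.6411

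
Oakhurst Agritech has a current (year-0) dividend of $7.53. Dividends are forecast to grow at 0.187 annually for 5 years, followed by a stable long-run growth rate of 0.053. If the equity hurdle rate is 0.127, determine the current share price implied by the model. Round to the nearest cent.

$182.98

Two-stage DDM. Project D₁…D_5 at 0.187, terminal growth 0.053, discount at r = 0.127.
D_1 = 8.9381
D_2 = 10.6095
D_3 = 12.5935
D_4 = 14.9485
D_5 = 17.7439
Terminal value at t=5: TV = D_6/(r−g) = 18.6843/(0.127−0.053) = 252.4906
P₀ = 8.9381/(1+0.127)^1 + 10.6095/(1+0.127)^2 + 12.5935/(1+0.127)^3 + 14.9485/(1+0.127)^4 + 17.7439/(1+0.127)^5 + 252.4906/(1+0.127)^5 = 182.9831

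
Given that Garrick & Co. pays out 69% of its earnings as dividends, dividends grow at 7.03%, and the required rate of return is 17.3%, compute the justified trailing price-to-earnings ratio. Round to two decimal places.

Justified trailing P/E = b(1+g)/(r−g) = 0.69×(1+0.0703)/(0.173−0.0703) = 7.1909

7.19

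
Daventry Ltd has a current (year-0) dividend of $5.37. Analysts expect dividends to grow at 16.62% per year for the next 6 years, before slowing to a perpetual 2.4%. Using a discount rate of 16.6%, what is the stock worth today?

$71.00

Two-stage DDM. Project D₁…D_6 at 0.1662, terminal growth 0.024, discount at r = 0.166.
D_1 = 6.2625
D_2 = 7.3033
D_3 = 8.5171
D_4 = 9.9327
D_5 = 11.5835
D_6 = 13.5087
Terminal value at t=6: TV = D_7/(r−g) = 13.8329/(0.166−0.024) = 97.4146
P₀ = 6.2625/(1+0.166)^1 + 7.3033/(1+0.166)^2 + 8.5171/(1+0.166)^3 + 9.9327/(1+0.166)^4 + 11.5835/(1+0.166)^5 + 13.5087/(1+0.166)^6 + 97.4146/(1+0.166)^6 = 71.0037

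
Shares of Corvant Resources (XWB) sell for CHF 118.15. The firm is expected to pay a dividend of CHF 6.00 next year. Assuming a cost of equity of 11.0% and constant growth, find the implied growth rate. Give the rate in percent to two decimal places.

From P₀ = D₁/(r − g), the implied growth is g = r − D₁/P₀.
g = 0.11 − 6.00/118.15 = 0.11 − 0.05078 = 0.05922

5.92%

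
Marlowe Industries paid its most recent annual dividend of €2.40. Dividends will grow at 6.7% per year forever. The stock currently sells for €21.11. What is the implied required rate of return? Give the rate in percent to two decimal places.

18.83%

Rearranging the constant-growth DDM: r = D₁/P₀ + g.
D₁ = 2.40 × (1 + 0.067) = 2.5608.
r = 2.5608 / 21.11 + 0.067 = 0.12131 + 0.067 = 0.18831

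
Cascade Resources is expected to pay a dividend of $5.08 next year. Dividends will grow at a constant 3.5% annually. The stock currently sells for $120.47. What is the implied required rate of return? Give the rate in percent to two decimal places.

7.72%

Rearranging the constant-growth DDM: r = D₁/P₀ + g.
r = 5.0800 / 120.47 + 0.035 = 0.04217 + 0.035 = 0.07717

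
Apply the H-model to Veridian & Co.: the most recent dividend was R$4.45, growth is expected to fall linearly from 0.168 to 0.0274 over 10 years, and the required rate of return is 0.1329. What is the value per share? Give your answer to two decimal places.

R$72.99

H-model: P₀ = D₀[(1+g_L) + H(g_S−g_L)]/(r−g_L), with H = 10/2 = 5.
P₀ = 4.45 × [(1+0.0274) + 5×(0.168−0.0274)] / (0.1329−0.0274)
   = 4.45 × 1.7304 / 0.1055 = 72.9884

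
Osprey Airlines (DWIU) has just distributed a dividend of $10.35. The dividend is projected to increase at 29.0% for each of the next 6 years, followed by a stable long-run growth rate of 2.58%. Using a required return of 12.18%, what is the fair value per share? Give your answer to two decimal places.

Two-stage DDM. Project D₁…D_6 at 0.29, terminal growth 0.0258, discount at r = 0.1218.
D_1 = 13.3515
D_2 = 17.2234
D_3 = 22.2182
D_4 = 28.6615
D_5 = 36.9734
D_6 = 47.6956
Terminal value at t=6: TV = D_7/(r−g) = 48.9262/(0.1218−0.0258) = 509.6477
P₀ = 13.3515/(1+0.1218)^1 + 17.2234/(1+0.1218)^2 + 22.2182/(1+0.1218)^3 + 28.6615/(1+0.1218)^4 + 36.9734/(1+0.1218)^5 + 47.6956/(1+0.1218)^6 + 509.6477/(1+0.1218)^6 = 359.8968

$359.90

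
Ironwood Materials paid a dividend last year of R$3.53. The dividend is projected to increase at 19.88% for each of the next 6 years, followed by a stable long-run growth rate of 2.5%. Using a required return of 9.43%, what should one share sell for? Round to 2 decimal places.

R$119.75

Two-stage DDM. Project D₁…D_6 at 0.1988, terminal growth 0.025, discount at r = 0.0943.
D_1 = 4.2318
D_2 = 5.0730
D_3 = 6.0816
D_4 = 7.2906
D_5 = 8.7399
D_6 = 10.4774
Terminal value at t=6: TV = D_7/(r−g) = 10.7394/(0.0943−0.025) = 154.9693
P₀ = 4.2318/(1+0.0943)^1 + 5.0730/(1+0.0943)^2 + 6.0816/(1+0.0943)^3 + 7.2906/(1+0.0943)^4 + 8.7399/(1+0.0943)^5 + 10.4774/(1+0.0943)^6 + 154.9693/(1+0.0943)^6 = 119.7455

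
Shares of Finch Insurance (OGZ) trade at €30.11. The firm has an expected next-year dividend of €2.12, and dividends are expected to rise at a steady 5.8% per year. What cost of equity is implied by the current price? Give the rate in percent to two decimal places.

12.84%

Rearranging the constant-growth DDM: r = D₁/P₀ + g.
r = 2.1200 / 30.11 + 0.058 = 0.07041 + 0.058 = 0.12841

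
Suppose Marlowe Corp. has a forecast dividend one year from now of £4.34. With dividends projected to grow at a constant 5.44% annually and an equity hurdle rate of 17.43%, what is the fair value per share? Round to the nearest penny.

Gordon growth model: P₀ = D₁/(r − g), with D₁ = 4.34 given directly.
P₀ = 4.3400 / (0.1743 − 0.0544) = 4.3400 / 0.1199 = 36.1968

£36.20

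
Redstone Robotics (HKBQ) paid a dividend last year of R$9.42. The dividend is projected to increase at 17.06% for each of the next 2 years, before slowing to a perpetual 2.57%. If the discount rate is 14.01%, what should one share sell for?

R$108.64

Two-stage DDM. Project D₁…D_2 at 0.1706, terminal growth 0.0257, discount at r = 0.1401.
D_1 = 11.0271
D_2 = 12.9083
Terminal value at t=2: TV = D_3/(r−g) = 13.2400/(0.1401−0.0257) = 115.7343
P₀ = 11.0271/(1+0.1401)^1 + 12.9083/(1+0.1401)^2 + 115.7343/(1+0.1401)^2 = 108.6410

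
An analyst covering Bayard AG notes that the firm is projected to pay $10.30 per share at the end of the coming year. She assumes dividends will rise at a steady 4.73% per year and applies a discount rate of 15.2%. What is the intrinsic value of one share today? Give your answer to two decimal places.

$98.38

Gordon growth model: P₀ = D₁/(r − g), with D₁ = 10.30 given directly.
P₀ = 10.3000 / (0.152 − 0.0473) = 10.3000 / 0.1047 = 98.3763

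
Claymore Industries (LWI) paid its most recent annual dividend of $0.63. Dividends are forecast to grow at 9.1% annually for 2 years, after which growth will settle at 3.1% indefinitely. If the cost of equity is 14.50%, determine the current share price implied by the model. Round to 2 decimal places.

Two-stage DDM. Project D₁…D_2 at 0.091, terminal growth 0.031, discount at r = 0.145.
D_1 = 0.6873
D_2 = 0.7499
Terminal value at t=2: TV = D_3/(r−g) = 0.7731/(0.145−0.031) = 6.7818
P₀ = 0.6873/(1+0.145)^1 + 0.7499/(1+0.145)^2 + 6.7818/(1+0.145)^2 = 6.3452

$6.35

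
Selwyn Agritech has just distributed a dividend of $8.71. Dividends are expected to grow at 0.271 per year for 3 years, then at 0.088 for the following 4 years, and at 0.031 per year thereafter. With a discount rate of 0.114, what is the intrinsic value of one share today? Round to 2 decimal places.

Three-stage DDM. Project D₁…D_7; terminal Gordon value at t=7 with g = 0.031; discount at r = 0.114.
D_1 = 11.0704
D_2 = 14.0705
D_3 = 17.8836
D_4 = 19.4574
D_5 = 21.1696
D_6 = 23.0325
D_7 = 25.0594
TV_7 = 25.8362/(0.114−0.031) = 311.2798
P₀ = Σ Dₜ/(1+r)ᵗ + TV_7/(1+r)^7 = 229.2084

$229.21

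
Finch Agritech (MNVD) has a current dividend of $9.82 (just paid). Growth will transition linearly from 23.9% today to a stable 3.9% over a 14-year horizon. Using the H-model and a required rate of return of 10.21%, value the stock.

$379.57

H-model: P₀ = D₀[(1+g_L) + H(g_S−g_L)]/(r−g_L), with H = 14/2 = 7.
P₀ = 9.82 × [(1+0.039) + 7×(0.239−0.039)] / (0.1021−0.039)
   = 9.82 × 2.4390 / 0.0631 = 379.5718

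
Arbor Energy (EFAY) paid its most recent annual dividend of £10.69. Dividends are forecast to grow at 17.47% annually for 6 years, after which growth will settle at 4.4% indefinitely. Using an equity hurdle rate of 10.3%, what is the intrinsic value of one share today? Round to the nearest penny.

£356.44

Two-stage DDM. Project D₁…D_6 at 0.1747, terminal growth 0.044, discount at r = 0.103.
D_1 = 12.5575
D_2 = 14.7513
D_3 = 17.3284
D_4 = 20.3557
D_5 = 23.9118
D_6 = 28.0892
Terminal value at t=6: TV = D_7/(r−g) = 29.3251/(0.103−0.044) = 497.0362
P₀ = 12.5575/(1+0.103)^1 + 14.7513/(1+0.103)^2 + 17.3284/(1+0.103)^3 + 20.3557/(1+0.103)^4 + 23.9118/(1+0.103)^5 + 28.0892/(1+0.103)^6 + 497.0362/(1+0.103)^6 = 356.4372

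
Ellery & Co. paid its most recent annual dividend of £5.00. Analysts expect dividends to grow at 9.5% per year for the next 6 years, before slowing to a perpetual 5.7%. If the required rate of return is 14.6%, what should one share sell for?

Two-stage DDM. Project D₁…D_6 at 0.095, terminal growth 0.057, discount at r = 0.146.
D_1 = 5.4750
D_2 = 5.9951
D_3 = 6.5647
D_4 = 7.1883
D_5 = 7.8712
D_6 = 8.6190
Terminal value at t=6: TV = D_7/(r−g) = 9.1102/(0.146−0.057) = 102.3622
P₀ = 5.4750/(1+0.146)^1 + 5.9951/(1+0.146)^2 + 6.5647/(1+0.146)^3 + 7.1883/(1+0.146)^4 + 7.8712/(1+0.146)^5 + 8.6190/(1+0.146)^6 + 102.3622/(1+0.146)^6 = 70.8477

£70.85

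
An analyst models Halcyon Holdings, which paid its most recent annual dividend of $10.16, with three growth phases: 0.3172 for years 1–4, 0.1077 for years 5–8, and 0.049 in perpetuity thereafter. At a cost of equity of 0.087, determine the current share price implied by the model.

$811.24

Three-stage DDM. Project D₁…D_8; terminal Gordon value at t=8 with g = 0.049; discount at r = 0.087.
D_1 = 13.3828
D_2 = 17.6278
D_3 = 23.2193
D_4 = 30.5844
D_5 = 33.8784
D_6 = 37.5271
D_7 = 41.5688
D_8 = 46.0457
TV_8 = 48.3020/(0.087−0.049) = 1271.1041
P₀ = Σ Dₜ/(1+r)ᵗ + TV_8/(1+r)^8 = 811.2418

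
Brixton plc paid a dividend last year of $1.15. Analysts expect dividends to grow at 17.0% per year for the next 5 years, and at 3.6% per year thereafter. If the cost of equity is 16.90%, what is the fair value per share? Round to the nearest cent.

Two-stage DDM. Project D₁…D_5 at 0.17, terminal growth 0.036, discount at r = 0.169.
D_1 = 1.3455
D_2 = 1.5742
D_3 = 1.8419
D_4 = 2.1550
D_5 = 2.5213
Terminal value at t=5: TV = D_6/(r−g) = 2.6121/(0.169−0.036) = 19.6397
P₀ = 1.3455/(1+0.169)^1 + 1.5742/(1+0.169)^2 + 1.8419/(1+0.169)^3 + 2.1550/(1+0.169)^4 + 2.5213/(1+0.169)^5 + 19.6397/(1+0.169)^5 = 14.7610

$14.76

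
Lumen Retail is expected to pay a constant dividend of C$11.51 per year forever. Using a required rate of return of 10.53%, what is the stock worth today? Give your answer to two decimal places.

Zero-growth DDM (perpetuity): P₀ = D/r = 11.51 / 0.1053 = 109.3067

C$109.31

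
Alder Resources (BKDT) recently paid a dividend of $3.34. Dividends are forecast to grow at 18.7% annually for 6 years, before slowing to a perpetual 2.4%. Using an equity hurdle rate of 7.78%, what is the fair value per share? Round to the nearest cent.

Two-stage DDM. Project D₁…D_6 at 0.187, terminal growth 0.024, discount at r = 0.0778.
D_1 = 3.9646
D_2 = 4.7060
D_3 = 5.5860
D_4 = 6.6305
D_5 = 7.8705
D_6 = 9.3422
Terminal value at t=6: TV = D_7/(r−g) = 9.5664/(0.0778−0.024) = 177.8150
P₀ = 3.9646/(1+0.0778)^1 + 4.7060/(1+0.0778)^2 + 5.5860/(1+0.0778)^3 + 6.6305/(1+0.0778)^4 + 7.8705/(1+0.0778)^5 + 9.3422/(1+0.0778)^6 + 177.8150/(1+0.0778)^6 = 141.9086

$141.91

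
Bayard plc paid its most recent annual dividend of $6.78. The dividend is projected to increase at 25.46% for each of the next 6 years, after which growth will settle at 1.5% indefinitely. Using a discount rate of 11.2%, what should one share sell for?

Two-stage DDM. Project D₁…D_6 at 0.2546, terminal growth 0.015, discount at r = 0.112.
D_1 = 8.5062
D_2 = 10.6719
D_3 = 13.3889
D_4 = 16.7977
D_5 = 21.0744
D_6 = 26.4400
Terminal value at t=6: TV = D_7/(r−g) = 26.8366/(0.112−0.015) = 276.6659
P₀ = 8.5062/(1+0.112)^1 + 10.6719/(1+0.112)^2 + 13.3889/(1+0.112)^3 + 16.7977/(1+0.112)^4 + 21.0744/(1+0.112)^5 + 26.4400/(1+0.112)^6 + 276.6659/(1+0.112)^6 = 209.7093

$209.71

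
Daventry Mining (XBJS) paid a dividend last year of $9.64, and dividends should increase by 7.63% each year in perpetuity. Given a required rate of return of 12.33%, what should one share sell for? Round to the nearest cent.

Gordon growth model: P₀ = D₁/(r − g). D₁ = 9.64 × (1 + 0.0763) = 10.3755.
P₀ = 10.3755 / (0.1233 − 0.0763) = 10.3755 / 0.047 = 220.7560

$220.76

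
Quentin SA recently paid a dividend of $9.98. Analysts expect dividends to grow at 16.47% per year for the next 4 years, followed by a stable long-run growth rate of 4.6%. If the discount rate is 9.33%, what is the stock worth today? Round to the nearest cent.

$331.13

Two-stage DDM. Project D₁…D_4 at 0.1647, terminal growth 0.046, discount at r = 0.0933.
D_1 = 11.6237
D_2 = 13.5381
D_3 = 15.7679
D_4 = 18.3648
Terminal value at t=4: TV = D_5/(r−g) = 19.2096/(0.0933−0.046) = 406.1228
P₀ = 11.6237/(1+0.0933)^1 + 13.5381/(1+0.0933)^2 + 15.7679/(1+0.0933)^3 + 18.3648/(1+0.0933)^4 + 406.1228/(1+0.0933)^4 = 331.1270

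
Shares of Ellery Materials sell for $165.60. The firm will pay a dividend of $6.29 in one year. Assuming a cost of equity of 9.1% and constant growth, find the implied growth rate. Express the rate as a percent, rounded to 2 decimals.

5.30%

From P₀ = D₁/(r − g), the implied growth is g = r − D₁/P₀.
g = 0.091 − 6.29/165.60 = 0.091 − 0.03798 = 0.05302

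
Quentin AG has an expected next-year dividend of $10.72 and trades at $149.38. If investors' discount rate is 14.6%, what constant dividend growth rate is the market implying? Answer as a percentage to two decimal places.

7.42%

From P₀ = D₁/(r − g), the implied growth is g = r − D₁/P₀.
g = 0.146 − 10.72/149.38 = 0.146 − 0.07176 = 0.07424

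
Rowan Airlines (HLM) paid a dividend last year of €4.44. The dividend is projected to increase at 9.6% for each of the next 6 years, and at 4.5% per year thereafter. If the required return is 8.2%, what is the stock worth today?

€163.33

Two-stage DDM. Project D₁…D_6 at 0.096, terminal growth 0.045, discount at r = 0.082.
D_1 = 4.8662
D_2 = 5.3334
D_3 = 5.8454
D_4 = 6.4066
D_5 = 7.0216
D_6 = 7.6957
Terminal value at t=6: TV = D_7/(r−g) = 8.0420/(0.082−0.045) = 217.3506
P₀ = 4.8662/(1+0.082)^1 + 5.3334/(1+0.082)^2 + 5.8454/(1+0.082)^3 + 6.4066/(1+0.082)^4 + 7.0216/(1+0.082)^5 + 7.6957/(1+0.082)^6 + 217.3506/(1+0.082)^6 = 163.3285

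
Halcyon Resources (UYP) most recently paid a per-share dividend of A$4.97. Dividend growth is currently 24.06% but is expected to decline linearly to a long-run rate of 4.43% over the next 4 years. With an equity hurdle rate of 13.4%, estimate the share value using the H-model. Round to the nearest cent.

A$79.61

H-model: P₀ = D₀[(1+g_L) + H(g_S−g_L)]/(r−g_L), with H = 4/2 = 2.
P₀ = 4.97 × [(1+0.0443) + 2×(0.2406−0.0443)] / (0.134−0.0443)
   = 4.97 × 1.4369 / 0.0897 = 79.6142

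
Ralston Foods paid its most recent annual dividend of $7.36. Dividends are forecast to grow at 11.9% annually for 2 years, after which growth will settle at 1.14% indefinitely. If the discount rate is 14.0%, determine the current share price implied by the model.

$70.09

Two-stage DDM. Project D₁…D_2 at 0.119, terminal growth 0.0114, discount at r = 0.14.
D_1 = 8.2358
D_2 = 9.2159
Terminal value at t=2: TV = D_3/(r−g) = 9.3210/(0.14−0.0114) = 72.4803
P₀ = 8.2358/(1+0.14)^1 + 9.2159/(1+0.14)^2 + 72.4803/(1+0.14)^2 = 70.0870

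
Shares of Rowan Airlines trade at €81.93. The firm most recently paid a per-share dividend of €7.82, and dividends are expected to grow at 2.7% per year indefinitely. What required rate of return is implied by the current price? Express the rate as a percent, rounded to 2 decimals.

12.50%

Rearranging the constant-growth DDM: r = D₁/P₀ + g.
D₁ = 7.82 × (1 + 0.027) = 8.0311.
r = 8.0311 / 81.93 + 0.027 = 0.09802 + 0.027 = 0.12502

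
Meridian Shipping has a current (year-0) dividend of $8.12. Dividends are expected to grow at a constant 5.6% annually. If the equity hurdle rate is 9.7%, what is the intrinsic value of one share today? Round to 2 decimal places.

Gordon growth model: P₀ = D₁/(r − g). D₁ = 8.12 × (1 + 0.056) = 8.5747.
P₀ = 8.5747 / (0.097 − 0.056) = 8.5747 / 0.041 = 209.1395

$209.14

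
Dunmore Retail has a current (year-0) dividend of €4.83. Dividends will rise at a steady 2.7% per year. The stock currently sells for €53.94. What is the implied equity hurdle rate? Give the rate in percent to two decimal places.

Rearranging the constant-growth DDM: r = D₁/P₀ + g.
D₁ = 4.83 × (1 + 0.027) = 4.9604.
r = 4.9604 / 53.94 + 0.027 = 0.09196 + 0.027 = 0.11896

11.90%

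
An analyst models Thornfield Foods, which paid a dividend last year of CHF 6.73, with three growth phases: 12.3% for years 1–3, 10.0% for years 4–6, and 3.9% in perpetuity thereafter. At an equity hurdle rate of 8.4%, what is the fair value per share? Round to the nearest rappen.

Three-stage DDM. Project D₁…D_6; terminal Gordon value at t=6 with g = 0.039; discount at r = 0.084.
D_1 = 7.5578
D_2 = 8.4874
D_3 = 9.5313
D_4 = 10.4845
D_5 = 11.5329
D_6 = 12.6862
TV_6 = 13.1810/(0.084−0.039) = 292.9108
P₀ = Σ Dₜ/(1+r)ᵗ + TV_6/(1+r)^6 = 225.3300

CHF 225.33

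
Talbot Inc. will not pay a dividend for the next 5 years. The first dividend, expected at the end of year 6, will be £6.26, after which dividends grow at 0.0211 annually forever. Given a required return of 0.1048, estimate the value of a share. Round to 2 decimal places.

Deferred-dividend DDM. At t=5 the remaining stream is a growing perpetuity with first payment D_6 = 6.26.
V_5 = D_6/(r−g) = 6.26/(0.1048−0.0211) = 74.7909
P₀ = V_5/(1+r)^5 = 74.7909/(1+0.1048)^5 = 45.4392

£45.44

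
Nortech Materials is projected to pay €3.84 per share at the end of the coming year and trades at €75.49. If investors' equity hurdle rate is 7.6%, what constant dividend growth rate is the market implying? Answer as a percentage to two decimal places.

From P₀ = D₁/(r − g), the implied growth is g = r − D₁/P₀.
g = 0.076 − 3.84/75.49 = 0.076 − 0.05087 = 0.02513

2.51%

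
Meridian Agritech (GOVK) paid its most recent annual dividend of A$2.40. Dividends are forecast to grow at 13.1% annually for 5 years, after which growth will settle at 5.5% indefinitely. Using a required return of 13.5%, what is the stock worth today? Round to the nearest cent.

A$42.97

Two-stage DDM. Project D₁…D_5 at 0.131, terminal growth 0.055, discount at r = 0.135.
D_1 = 2.7144
D_2 = 3.0700
D_3 = 3.4722
D_4 = 3.9270
D_5 = 4.4414
Terminal value at t=5: TV = D_6/(r−g) = 4.6857/(0.135−0.055) = 58.5716
P₀ = 2.7144/(1+0.135)^1 + 3.0700/(1+0.135)^2 + 3.4722/(1+0.135)^3 + 3.9270/(1+0.135)^4 + 4.4414/(1+0.135)^5 + 58.5716/(1+0.135)^5 = 42.9699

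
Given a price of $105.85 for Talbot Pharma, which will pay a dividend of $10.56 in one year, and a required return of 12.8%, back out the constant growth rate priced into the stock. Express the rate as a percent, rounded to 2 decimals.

2.82%

From P₀ = D₁/(r − g), the implied growth is g = r − D₁/P₀.
g = 0.128 − 10.56/105.85 = 0.128 − 0.09976 = 0.02824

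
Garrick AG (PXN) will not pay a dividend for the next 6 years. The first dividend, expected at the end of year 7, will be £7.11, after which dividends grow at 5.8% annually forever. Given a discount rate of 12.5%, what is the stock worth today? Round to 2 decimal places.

£52.35

Deferred-dividend DDM. At t=6 the remaining stream is a growing perpetuity with first payment D_7 = 7.11.
V_6 = D_7/(r−g) = 7.11/(0.125−0.058) = 106.1194
P₀ = V_6/(1+r)^6 = 106.1194/(1+0.125)^6 = 52.3455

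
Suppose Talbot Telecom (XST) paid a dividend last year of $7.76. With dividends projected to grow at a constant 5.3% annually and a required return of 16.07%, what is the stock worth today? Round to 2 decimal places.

$75.87

Gordon growth model: P₀ = D₁/(r − g). D₁ = 7.76 × (1 + 0.053) = 8.1713.
P₀ = 8.1713 / (0.1607 − 0.053) = 8.1713 / 0.1077 = 75.8708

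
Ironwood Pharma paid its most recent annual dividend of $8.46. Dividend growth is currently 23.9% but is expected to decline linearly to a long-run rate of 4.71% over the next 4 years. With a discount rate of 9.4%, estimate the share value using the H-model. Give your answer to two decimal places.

$258.11

H-model: P₀ = D₀[(1+g_L) + H(g_S−g_L)]/(r−g_L), with H = 4/2 = 2.
P₀ = 8.46 × [(1+0.0471) + 2×(0.239−0.0471)] / (0.094−0.0471)
   = 8.46 × 1.4309 / 0.0469 = 258.1112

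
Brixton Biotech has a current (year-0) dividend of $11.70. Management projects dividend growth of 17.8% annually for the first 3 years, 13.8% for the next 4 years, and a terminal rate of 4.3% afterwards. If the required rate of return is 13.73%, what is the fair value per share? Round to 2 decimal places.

Three-stage DDM. Project D₁…D_7; terminal Gordon value at t=7 with g = 0.043; discount at r = 0.1373.
D_1 = 13.7826
D_2 = 16.2359
D_3 = 19.1259
D_4 = 21.7653
D_5 = 24.7689
D_6 = 28.1870
D_7 = 32.0768
TV_7 = 33.4561/(0.1373−0.043) = 354.7835
P₀ = Σ Dₜ/(1+r)ᵗ + TV_7/(1+r)^7 = 233.9169

$233.92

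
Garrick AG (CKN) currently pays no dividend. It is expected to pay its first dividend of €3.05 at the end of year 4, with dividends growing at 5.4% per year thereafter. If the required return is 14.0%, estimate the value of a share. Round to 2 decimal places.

€23.94

Deferred-dividend DDM. At t=3 the remaining stream is a growing perpetuity with first payment D_4 = 3.05.
V_3 = D_4/(r−g) = 3.05/(0.14−0.054) = 35.4651
P₀ = V_3/(1+r)^3 = 35.4651/(1+0.14)^3 = 23.9379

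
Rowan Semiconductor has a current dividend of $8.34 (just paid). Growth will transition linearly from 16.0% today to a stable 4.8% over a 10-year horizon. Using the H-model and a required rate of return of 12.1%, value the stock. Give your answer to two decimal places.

$183.71

H-model: P₀ = D₀[(1+g_L) + H(g_S−g_L)]/(r−g_L), with H = 10/2 = 5.
P₀ = 8.34 × [(1+0.048) + 5×(0.16−0.048)] / (0.121−0.048)
   = 8.34 × 1.6080 / 0.073 = 183.7085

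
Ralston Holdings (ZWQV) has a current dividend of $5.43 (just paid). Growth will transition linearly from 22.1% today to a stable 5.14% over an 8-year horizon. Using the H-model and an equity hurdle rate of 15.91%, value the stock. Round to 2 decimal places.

H-model: P₀ = D₀[(1+g_L) + H(g_S−g_L)]/(r−g_L), with H = 8/2 = 4.
P₀ = 5.43 × [(1+0.0514) + 4×(0.221−0.0514)] / (0.1591−0.0514)
   = 5.43 × 1.7298 / 0.1077 = 87.2128

$87.21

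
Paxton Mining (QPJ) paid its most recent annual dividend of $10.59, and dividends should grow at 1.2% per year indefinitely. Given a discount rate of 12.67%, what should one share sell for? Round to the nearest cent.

$93.44

Gordon growth model: P₀ = D₁/(r − g). D₁ = 10.59 × (1 + 0.012) = 10.7171.
P₀ = 10.7171 / (0.1267 − 0.012) = 10.7171 / 0.1147 = 93.4357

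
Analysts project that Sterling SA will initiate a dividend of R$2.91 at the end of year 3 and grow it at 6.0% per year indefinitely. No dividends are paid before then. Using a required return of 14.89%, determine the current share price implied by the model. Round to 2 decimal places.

R$24.80

Deferred-dividend DDM. At t=2 the remaining stream is a growing perpetuity with first payment D_3 = 2.91.
V_2 = D_3/(r−g) = 2.91/(0.1489−0.06) = 32.7334
P₀ = V_2/(1+r)^2 = 32.7334/(1+0.1489)^2 = 24.7986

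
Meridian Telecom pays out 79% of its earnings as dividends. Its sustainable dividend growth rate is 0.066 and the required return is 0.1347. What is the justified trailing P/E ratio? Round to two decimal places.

12.26

Justified trailing P/E = b(1+g)/(r−g) = 0.79×(1+0.066)/(0.1347−0.066) = 12.2582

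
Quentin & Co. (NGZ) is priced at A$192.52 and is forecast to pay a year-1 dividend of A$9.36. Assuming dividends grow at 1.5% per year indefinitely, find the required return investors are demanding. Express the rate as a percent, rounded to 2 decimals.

6.36%

Rearranging the constant-growth DDM: r = D₁/P₀ + g.
r = 9.3600 / 192.52 + 0.015 = 0.04862 + 0.015 = 0.06362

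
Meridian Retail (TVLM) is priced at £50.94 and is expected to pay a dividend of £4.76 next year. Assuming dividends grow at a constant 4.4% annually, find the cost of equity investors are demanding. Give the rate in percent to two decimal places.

Rearranging the constant-growth DDM: r = D₁/P₀ + g.
r = 4.7600 / 50.94 + 0.044 = 0.09344 + 0.044 = 0.13744

13.74%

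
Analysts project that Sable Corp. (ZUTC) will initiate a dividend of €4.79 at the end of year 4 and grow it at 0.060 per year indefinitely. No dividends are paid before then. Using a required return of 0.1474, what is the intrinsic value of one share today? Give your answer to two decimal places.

Deferred-dividend DDM. At t=3 the remaining stream is a growing perpetuity with first payment D_4 = 4.79.
V_3 = D_4/(r−g) = 4.79/(0.1474−0.06) = 54.8055
P₀ = V_3/(1+r)^3 = 54.8055/(1+0.1474)^3 = 36.2810

€36.28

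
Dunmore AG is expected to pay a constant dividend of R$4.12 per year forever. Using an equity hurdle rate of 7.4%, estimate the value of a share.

Zero-growth DDM (perpetuity): P₀ = D/r = 4.12 / 0.074 = 55.6757

R$55.68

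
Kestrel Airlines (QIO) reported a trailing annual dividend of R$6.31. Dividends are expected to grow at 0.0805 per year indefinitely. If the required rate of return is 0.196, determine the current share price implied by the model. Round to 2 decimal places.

R$59.03

Gordon growth model: P₀ = D₁/(r − g). D₁ = 6.31 × (1 + 0.0805) = 6.8180.
P₀ = 6.8180 / (0.196 − 0.0805) = 6.8180 / 0.1155 = 59.0299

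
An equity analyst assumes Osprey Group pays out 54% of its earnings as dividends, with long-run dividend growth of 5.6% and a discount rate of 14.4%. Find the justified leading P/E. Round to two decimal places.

6.14

Justified leading P/E = b/(r−g) = 0.54/(0.144−0.056) = 6.1364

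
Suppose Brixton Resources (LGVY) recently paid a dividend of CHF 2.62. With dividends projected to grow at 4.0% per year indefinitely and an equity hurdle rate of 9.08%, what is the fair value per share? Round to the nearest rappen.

CHF 53.64

Gordon growth model: P₀ = D₁/(r − g). D₁ = 2.62 × (1 + 0.04) = 2.7248.
P₀ = 2.7248 / (0.0908 − 0.04) = 2.7248 / 0.0508 = 53.6378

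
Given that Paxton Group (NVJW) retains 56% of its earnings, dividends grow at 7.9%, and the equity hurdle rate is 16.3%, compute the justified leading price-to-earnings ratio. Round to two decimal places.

Payout ratio b = 1 − 0.56 = 0.44.
Justified leading P/E = b/(r−g) = 0.44/(0.163−0.079) = 5.2381

5.24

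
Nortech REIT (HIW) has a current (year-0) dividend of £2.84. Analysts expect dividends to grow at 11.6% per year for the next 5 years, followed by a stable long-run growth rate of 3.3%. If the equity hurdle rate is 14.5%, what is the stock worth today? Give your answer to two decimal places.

£36.20

Two-stage DDM. Project D₁…D_5 at 0.116, terminal growth 0.033, discount at r = 0.145.
D_1 = 3.1694
D_2 = 3.5371
D_3 = 3.9474
D_4 = 4.4053
D_5 = 4.9163
Terminal value at t=5: TV = D_6/(r−g) = 5.0785/(0.145−0.033) = 45.3442
P₀ = 3.1694/(1+0.145)^1 + 3.5371/(1+0.145)^2 + 3.9474/(1+0.145)^3 + 4.4053/(1+0.145)^4 + 4.9163/(1+0.145)^5 + 45.3442/(1+0.145)^5 = 36.1974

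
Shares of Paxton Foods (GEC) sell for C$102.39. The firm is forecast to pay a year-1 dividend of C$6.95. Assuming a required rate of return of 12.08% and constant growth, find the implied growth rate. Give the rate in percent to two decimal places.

From P₀ = D₁/(r − g), the implied growth is g = r − D₁/P₀.
g = 0.1208 − 6.95/102.39 = 0.1208 − 0.06788 = 0.05292

5.29%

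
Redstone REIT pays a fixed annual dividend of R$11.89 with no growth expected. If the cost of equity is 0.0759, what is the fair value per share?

R$156.65

Zero-growth DDM (perpetuity): P₀ = D/r = 11.89 / 0.0759 = 156.6535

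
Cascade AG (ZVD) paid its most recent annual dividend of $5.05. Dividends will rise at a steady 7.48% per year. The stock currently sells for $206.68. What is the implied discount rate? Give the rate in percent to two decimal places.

10.11%

Rearranging the constant-growth DDM: r = D₁/P₀ + g.
D₁ = 5.05 × (1 + 0.0748) = 5.4277.
r = 5.4277 / 206.68 + 0.0748 = 0.02626 + 0.0748 = 0.10106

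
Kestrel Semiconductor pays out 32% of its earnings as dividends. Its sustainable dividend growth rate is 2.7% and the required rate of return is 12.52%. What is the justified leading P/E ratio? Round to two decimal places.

Justified leading P/E = b/(r−g) = 0.32/(0.1252−0.027) = 3.2587

3.26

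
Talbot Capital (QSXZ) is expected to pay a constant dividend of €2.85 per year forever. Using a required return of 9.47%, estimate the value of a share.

€30.10

Zero-growth DDM (perpetuity): P₀ = D/r = 2.85 / 0.0947 = 30.0950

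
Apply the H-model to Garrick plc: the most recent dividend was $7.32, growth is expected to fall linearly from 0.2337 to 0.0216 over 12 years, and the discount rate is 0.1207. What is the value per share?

$169.46

H-model: P₀ = D₀[(1+g_L) + H(g_S−g_L)]/(r−g_L), with H = 12/2 = 6.
P₀ = 7.32 × [(1+0.0216) + 6×(0.2337−0.0216)] / (0.1207−0.0216)
   = 7.32 × 2.2942 / 0.0991 = 169.4606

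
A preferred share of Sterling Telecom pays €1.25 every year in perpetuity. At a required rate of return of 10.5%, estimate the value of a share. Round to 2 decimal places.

Zero-growth DDM (perpetuity): P₀ = D/r = 1.25 / 0.105 = 11.9048

€11.90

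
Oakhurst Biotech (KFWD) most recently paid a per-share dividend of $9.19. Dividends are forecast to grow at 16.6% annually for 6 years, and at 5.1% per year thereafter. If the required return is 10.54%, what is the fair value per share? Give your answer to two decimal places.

Two-stage DDM. Project D₁…D_6 at 0.166, terminal growth 0.051, discount at r = 0.1054.
D_1 = 10.7155
D_2 = 12.4943
D_3 = 14.5684
D_4 = 16.9867
D_5 = 19.8065
D_6 = 23.0944
Terminal value at t=6: TV = D_7/(r−g) = 24.2722/(0.1054−0.051) = 446.1805
P₀ = 10.7155/(1+0.1054)^1 + 12.4943/(1+0.1054)^2 + 14.5684/(1+0.1054)^3 + 16.9867/(1+0.1054)^4 + 19.8065/(1+0.1054)^5 + 23.0944/(1+0.1054)^6 + 446.1805/(1+0.1054)^6 = 311.3063

$311.31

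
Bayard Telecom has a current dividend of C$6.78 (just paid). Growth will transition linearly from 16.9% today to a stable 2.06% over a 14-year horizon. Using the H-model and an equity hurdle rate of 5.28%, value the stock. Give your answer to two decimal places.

H-model: P₀ = D₀[(1+g_L) + H(g_S−g_L)]/(r−g_L), with H = 14/2 = 7.
P₀ = 6.78 × [(1+0.0206) + 7×(0.169−0.0206)] / (0.0528−0.0206)
   = 6.78 × 2.0594 / 0.0322 = 433.6252

C$433.63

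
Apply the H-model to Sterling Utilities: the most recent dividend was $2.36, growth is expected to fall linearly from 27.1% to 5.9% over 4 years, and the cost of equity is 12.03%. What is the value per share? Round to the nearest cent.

H-model: P₀ = D₀[(1+g_L) + H(g_S−g_L)]/(r−g_L), with H = 4/2 = 2.
P₀ = 2.36 × [(1+0.059) + 2×(0.271−0.059)] / (0.1203−0.059)
   = 2.36 × 1.4830 / 0.0613 = 57.0943

$57.09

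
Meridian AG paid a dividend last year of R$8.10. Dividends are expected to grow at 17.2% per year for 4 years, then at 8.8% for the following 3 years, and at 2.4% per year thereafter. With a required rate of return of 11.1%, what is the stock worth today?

Three-stage DDM. Project D₁…D_7; terminal Gordon value at t=7 with g = 0.024; discount at r = 0.111.
D_1 = 9.4932
D_2 = 11.1260
D_3 = 13.0397
D_4 = 15.2825
D_5 = 16.6274
D_6 = 18.0906
D_7 = 19.6826
TV_7 = 20.1550/(0.111−0.024) = 231.6663
P₀ = Σ Dₜ/(1+r)ᵗ + TV_7/(1+r)^7 = 176.8450

R$176.84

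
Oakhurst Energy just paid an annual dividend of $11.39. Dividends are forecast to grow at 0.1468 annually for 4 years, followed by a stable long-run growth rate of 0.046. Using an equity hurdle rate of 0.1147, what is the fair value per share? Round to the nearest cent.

$243.21

Two-stage DDM. Project D₁…D_4 at 0.1468, terminal growth 0.046, discount at r = 0.1147.
D_1 = 13.0621
D_2 = 14.9796
D_3 = 17.1786
D_4 = 19.7004
Terminal value at t=4: TV = D_5/(r−g) = 20.6066/(0.1147−0.046) = 299.9504
P₀ = 13.0621/(1+0.1147)^1 + 14.9796/(1+0.1147)^2 + 17.1786/(1+0.1147)^3 + 19.7004/(1+0.1147)^4 + 299.9504/(1+0.1147)^4 = 243.2110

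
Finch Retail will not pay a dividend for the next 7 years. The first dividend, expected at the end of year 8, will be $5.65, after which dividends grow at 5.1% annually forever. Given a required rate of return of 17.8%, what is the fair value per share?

Deferred-dividend DDM. At t=7 the remaining stream is a growing perpetuity with first payment D_8 = 5.65.
V_7 = D_8/(r−g) = 5.65/(0.178−0.051) = 44.4882
P₀ = V_7/(1+r)^7 = 44.4882/(1+0.178)^7 = 14.1328

$14.13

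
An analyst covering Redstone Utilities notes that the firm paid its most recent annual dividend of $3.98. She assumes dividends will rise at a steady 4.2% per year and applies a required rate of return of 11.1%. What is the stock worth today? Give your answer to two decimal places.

Gordon growth model: P₀ = D₁/(r − g). D₁ = 3.98 × (1 + 0.042) = 4.1472.
P₀ = 4.1472 / (0.111 − 0.042) = 4.1472 / 0.069 = 60.1038

$60.10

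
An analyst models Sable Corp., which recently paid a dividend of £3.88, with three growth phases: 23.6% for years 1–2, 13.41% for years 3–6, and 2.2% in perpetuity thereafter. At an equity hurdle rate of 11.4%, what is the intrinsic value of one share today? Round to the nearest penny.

Three-stage DDM. Project D₁…D_6; terminal Gordon value at t=6 with g = 0.022; discount at r = 0.114.
D_1 = 4.7957
D_2 = 5.9275
D_3 = 6.7223
D_4 = 7.6238
D_5 = 8.6461
D_6 = 9.8056
TV_6 = 10.0213/(0.114−0.022) = 108.9274
P₀ = Σ Dₜ/(1+r)ᵗ + TV_6/(1+r)^6 = 86.0579

£86.06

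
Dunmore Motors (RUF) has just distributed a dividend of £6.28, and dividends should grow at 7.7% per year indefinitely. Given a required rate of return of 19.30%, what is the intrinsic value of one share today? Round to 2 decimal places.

£58.31

Gordon growth model: P₀ = D₁/(r − g). D₁ = 6.28 × (1 + 0.077) = 6.7636.
P₀ = 6.7636 / (0.193 − 0.077) = 6.7636 / 0.116 = 58.3066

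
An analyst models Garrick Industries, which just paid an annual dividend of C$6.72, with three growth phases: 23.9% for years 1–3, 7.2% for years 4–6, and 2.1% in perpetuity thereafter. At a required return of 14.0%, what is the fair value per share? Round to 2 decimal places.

Three-stage DDM. Project D₁…D_6; terminal Gordon value at t=6 with g = 0.021; discount at r = 0.14.
D_1 = 8.3261
D_2 = 10.3160
D_3 = 12.7815
D_4 = 13.7018
D_5 = 14.6883
D_6 = 15.7459
TV_6 = 16.0766/(0.14−0.021) = 135.0972
P₀ = Σ Dₜ/(1+r)ᵗ + TV_6/(1+r)^6 = 108.3319

C$108.33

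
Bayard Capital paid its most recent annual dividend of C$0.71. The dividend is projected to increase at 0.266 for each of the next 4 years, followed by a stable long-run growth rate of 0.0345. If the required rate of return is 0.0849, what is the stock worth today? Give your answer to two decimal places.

Two-stage DDM. Project D₁…D_4 at 0.266, terminal growth 0.0345, discount at r = 0.0849.
D_1 = 0.8989
D_2 = 1.1380
D_3 = 1.4407
D_4 = 1.8239
Terminal value at t=4: TV = D_5/(r−g) = 1.8868/(0.0849−0.0345) = 37.4363
P₀ = 0.8989/(1+0.0849)^1 + 1.1380/(1+0.0849)^2 + 1.4407/(1+0.0849)^3 + 1.8239/(1+0.0849)^4 + 37.4363/(1+0.0849)^4 = 31.2631

C$31.26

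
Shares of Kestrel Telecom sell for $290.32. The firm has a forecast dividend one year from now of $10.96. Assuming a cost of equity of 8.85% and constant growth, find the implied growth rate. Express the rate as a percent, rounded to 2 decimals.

5.07%

From P₀ = D₁/(r − g), the implied growth is g = r − D₁/P₀.
g = 0.0885 − 10.96/290.32 = 0.0885 − 0.03775 = 0.05075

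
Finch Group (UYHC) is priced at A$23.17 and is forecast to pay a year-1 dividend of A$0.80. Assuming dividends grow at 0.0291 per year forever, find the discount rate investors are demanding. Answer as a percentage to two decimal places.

6.36%

Rearranging the constant-growth DDM: r = D₁/P₀ + g.
r = 0.8000 / 23.17 + 0.0291 = 0.03453 + 0.0291 = 0.06363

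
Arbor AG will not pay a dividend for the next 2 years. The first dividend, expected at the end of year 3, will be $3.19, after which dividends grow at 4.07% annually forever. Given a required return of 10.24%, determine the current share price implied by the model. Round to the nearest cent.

$42.54

Deferred-dividend DDM. At t=2 the remaining stream is a growing perpetuity with first payment D_3 = 3.19.
V_2 = D_3/(r−g) = 3.19/(0.1024−0.0407) = 51.7018
P₀ = V_2/(1+r)^2 = 51.7018/(1+0.1024)^2 = 42.5429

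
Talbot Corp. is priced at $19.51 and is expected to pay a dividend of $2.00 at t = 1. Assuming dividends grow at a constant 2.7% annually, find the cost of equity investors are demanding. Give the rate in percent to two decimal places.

12.95%

Rearranging the constant-growth DDM: r = D₁/P₀ + g.
r = 2.0000 / 19.51 + 0.027 = 0.10251 + 0.027 = 0.12951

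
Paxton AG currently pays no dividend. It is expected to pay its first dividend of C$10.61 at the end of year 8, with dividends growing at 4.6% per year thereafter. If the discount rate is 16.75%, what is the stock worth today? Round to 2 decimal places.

Deferred-dividend DDM. At t=7 the remaining stream is a growing perpetuity with first payment D_8 = 10.61.
V_7 = D_8/(r−g) = 10.61/(0.1675−0.046) = 87.3251
P₀ = V_7/(1+r)^7 = 87.3251/(1+0.1675)^7 = 29.5353

C$29.54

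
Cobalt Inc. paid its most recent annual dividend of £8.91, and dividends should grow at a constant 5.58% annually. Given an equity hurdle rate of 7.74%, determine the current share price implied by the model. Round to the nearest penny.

Gordon growth model: P₀ = D₁/(r − g). D₁ = 8.91 × (1 + 0.0558) = 9.4072.
P₀ = 9.4072 / (0.0774 − 0.0558) = 9.4072 / 0.0216 = 435.5175

£435.52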